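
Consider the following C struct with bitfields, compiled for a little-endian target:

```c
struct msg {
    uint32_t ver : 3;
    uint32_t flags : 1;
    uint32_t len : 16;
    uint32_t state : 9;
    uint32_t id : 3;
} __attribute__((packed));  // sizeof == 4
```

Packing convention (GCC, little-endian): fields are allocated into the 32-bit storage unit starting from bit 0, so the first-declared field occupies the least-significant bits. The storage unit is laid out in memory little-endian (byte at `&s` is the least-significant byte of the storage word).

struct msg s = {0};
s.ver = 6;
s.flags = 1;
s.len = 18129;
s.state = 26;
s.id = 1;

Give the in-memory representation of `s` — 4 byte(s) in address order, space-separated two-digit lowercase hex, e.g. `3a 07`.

1e 6d a4 21

ver (3b) val=6 bits=0x6 at bit 0: 0x00000006
flags (1b) val=1 bits=0x1 at bit 3: 0x0000000e
len (16b) val=18129 bits=0x46d1 at bit 4: 0x00046d1e
state (9b) val=26 bits=0x1a at bit 20: 0x01a46d1e
id (3b) val=1 bits=0x1 at bit 29: 0x21a46d1e
word = 0x21a46d1e → little-endian bytes:
  [0]=0x1e  [1]=0x6d  [2]=0xa4  [3]=0x21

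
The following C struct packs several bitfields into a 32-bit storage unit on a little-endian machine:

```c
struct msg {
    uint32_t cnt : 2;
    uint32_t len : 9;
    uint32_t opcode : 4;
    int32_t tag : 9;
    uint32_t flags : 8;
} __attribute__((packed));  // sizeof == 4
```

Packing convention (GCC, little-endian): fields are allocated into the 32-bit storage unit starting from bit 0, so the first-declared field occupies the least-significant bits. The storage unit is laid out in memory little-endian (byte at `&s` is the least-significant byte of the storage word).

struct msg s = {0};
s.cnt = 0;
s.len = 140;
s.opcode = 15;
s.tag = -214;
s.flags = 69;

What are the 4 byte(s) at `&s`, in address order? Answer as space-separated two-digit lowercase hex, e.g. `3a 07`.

30 7a 95 45

cnt:2 = 0 → 0x0 << 0 → word 0x00000000
len:9 = 140 → 0x8c << 2 → word 0x00000230
opcode:4 = 15 → 0xf << 11 → word 0x00007a30
tag:9 = -214 → 0x12a << 15 → word 0x00957a30
flags:8 = 69 → 0x45 << 24 → word 0x45957a30
word = 0x45957a30 → little-endian bytes:
  [0]=0x30  [1]=0x7a  [2]=0x95  [3]=0x45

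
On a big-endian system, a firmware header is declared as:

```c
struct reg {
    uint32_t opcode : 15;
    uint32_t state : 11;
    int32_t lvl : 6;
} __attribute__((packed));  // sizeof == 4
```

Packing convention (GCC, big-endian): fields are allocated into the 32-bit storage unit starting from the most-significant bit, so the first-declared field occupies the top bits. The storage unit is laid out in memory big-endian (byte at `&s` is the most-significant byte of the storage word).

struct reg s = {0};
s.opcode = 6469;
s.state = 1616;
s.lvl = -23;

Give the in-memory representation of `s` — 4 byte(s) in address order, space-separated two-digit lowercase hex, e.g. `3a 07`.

32 8b 94 29

opcode:15 = 6469 → 0x1945 << 17 → word 0x328a0000
state:11 = 1616 → 0x650 << 6 → word 0x328b9400
lvl:6 = -23 → 0x29 << 0 → word 0x328b9429
word = 0x328b9429 → big-endian bytes:
  [0]=0x32  [1]=0x8b  [2]=0x94  [3]=0x29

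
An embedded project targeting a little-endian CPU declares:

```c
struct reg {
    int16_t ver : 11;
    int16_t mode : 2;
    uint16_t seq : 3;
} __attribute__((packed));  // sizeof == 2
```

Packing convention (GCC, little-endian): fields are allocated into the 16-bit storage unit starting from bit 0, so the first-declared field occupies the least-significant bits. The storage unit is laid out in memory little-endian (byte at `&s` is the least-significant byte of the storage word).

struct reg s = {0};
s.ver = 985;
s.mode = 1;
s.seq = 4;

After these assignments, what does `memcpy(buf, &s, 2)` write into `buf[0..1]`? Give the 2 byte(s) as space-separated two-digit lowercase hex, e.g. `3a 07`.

ver (11b) val=985 bits=0x3d9 at bit 0: 0x03d9
mode (2b) val=1 bits=0x1 at bit 11: 0x0bd9
seq (3b) val=4 bits=0x4 at bit 13: 0x8bd9
word = 0x8bd9 → little-endian bytes:
  [0]=0xd9  [1]=0x8b

d9 8b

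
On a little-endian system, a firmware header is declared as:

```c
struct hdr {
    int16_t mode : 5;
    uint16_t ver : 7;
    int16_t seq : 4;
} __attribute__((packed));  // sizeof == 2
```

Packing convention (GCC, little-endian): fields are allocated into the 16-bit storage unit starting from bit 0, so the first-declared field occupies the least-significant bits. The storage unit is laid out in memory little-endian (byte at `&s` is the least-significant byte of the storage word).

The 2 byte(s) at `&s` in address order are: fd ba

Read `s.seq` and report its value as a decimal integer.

-5

[0]=0xfd [1]=0xba (little-endian) → word 0xbafd
mode:5 @ bit 0 → (0xbafd>>0)&0x1f = 0x1d
ver:7 @ bit 5 → (0xbafd>>5)&0x7f = 0x57
seq:4 @ bit 12 → (0xbafd>>12)&0xf = 0xb  ←
seq signed 4b, MSB=1: 11 - 16 = -5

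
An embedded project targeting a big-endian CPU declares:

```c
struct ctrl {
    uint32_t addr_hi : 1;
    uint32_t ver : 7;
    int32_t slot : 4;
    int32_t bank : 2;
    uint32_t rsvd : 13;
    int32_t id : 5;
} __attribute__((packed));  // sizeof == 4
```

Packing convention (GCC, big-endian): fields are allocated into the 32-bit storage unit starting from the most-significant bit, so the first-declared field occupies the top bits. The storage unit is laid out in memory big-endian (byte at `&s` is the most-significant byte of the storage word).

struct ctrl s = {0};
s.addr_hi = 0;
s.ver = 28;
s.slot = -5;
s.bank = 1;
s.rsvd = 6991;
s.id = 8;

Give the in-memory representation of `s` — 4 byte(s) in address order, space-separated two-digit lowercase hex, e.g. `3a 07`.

addr_hi:1 = 0 → 0x0 << 31 → word 0x00000000
ver:7 = 28 → 0x1c << 24 → word 0x1c000000
slot:4 = -5 → 0xb << 20 → word 0x1cb00000
bank:2 = 1 → 0x1 << 18 → word 0x1cb40000
rsvd:13 = 6991 → 0x1b4f << 5 → word 0x1cb769e0
id:5 = 8 → 0x8 << 0 → word 0x1cb769e8
word = 0x1cb769e8 → big-endian bytes:
  [0]=0x1c  [1]=0xb7  [2]=0x69  [3]=0xe8

1c b7 69 e8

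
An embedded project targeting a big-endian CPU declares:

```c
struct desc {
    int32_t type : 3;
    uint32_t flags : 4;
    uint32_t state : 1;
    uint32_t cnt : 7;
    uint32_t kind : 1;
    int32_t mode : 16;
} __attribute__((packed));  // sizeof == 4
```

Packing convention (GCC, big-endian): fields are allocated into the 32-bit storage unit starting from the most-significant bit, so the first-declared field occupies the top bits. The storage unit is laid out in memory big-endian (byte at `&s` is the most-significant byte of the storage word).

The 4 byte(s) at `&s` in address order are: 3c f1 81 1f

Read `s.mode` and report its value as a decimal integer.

[0]=0x3c [1]=0xf1 [2]=0x81 [3]=0x1f (big-endian) → word 0x3cf1811f
type:3 @ bit 29 → (0x3cf1811f>>29)&0x7 = 0x1
flags:4 @ bit 25 → (0x3cf1811f>>25)&0xf = 0xe
state:1 @ bit 24 → (0x3cf1811f>>24)&0x1 = 0x0
cnt:7 @ bit 17 → (0x3cf1811f>>17)&0x7f = 0x78
kind:1 @ bit 16 → (0x3cf1811f>>16)&0x1 = 0x1
mode:16 @ bit 0 → (0x3cf1811f>>0)&0xffff = 0x811f  ←
mode signed 16b, MSB=1: 33055 - 65536 = -32481

-32481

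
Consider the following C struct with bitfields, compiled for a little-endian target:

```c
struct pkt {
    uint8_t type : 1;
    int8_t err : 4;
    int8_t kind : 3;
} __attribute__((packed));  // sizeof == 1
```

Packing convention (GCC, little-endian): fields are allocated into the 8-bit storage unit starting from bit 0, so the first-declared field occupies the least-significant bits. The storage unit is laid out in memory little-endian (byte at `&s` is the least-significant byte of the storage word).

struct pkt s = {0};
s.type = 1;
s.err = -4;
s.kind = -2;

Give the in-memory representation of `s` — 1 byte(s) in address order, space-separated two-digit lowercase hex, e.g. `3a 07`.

type:1 = 1 → 0x1 << 0 → word 0x01
err:4 = -4 → 0xc << 1 → word 0x19
kind:3 = -2 → 0x6 << 5 → word 0xd9
word = 0xd9 → little-endian bytes:
  [0]=0xd9

d9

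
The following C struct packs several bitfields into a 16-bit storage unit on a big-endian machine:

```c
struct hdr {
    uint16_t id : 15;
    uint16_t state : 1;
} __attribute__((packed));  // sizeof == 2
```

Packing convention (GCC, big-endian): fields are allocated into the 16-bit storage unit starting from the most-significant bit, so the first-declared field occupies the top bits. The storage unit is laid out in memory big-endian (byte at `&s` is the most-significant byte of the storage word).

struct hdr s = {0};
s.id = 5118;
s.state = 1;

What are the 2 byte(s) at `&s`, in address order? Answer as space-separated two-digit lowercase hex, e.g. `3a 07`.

id:15 = 5118 → 0x13fe << 1 → word 0x27fc
state:1 = 1 → 0x1 << 0 → word 0x27fd
word = 0x27fd → big-endian bytes:
  [0]=0x27  [1]=0xfd

27 fd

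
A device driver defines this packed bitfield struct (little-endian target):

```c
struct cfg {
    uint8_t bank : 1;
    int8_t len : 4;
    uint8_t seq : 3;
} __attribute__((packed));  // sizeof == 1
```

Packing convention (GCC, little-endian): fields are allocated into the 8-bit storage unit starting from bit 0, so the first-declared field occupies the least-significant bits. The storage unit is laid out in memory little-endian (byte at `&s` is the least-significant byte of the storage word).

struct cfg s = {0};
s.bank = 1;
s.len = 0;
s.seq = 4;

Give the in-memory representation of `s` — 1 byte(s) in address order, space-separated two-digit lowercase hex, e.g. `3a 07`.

bank:1 = 1 → 0x1 << 0 → word 0x01
len:4 = 0 → 0x0 << 1 → word 0x01
seq:3 = 4 → 0x4 << 5 → word 0x81
word = 0x81 → little-endian bytes:
  [0]=0x81

81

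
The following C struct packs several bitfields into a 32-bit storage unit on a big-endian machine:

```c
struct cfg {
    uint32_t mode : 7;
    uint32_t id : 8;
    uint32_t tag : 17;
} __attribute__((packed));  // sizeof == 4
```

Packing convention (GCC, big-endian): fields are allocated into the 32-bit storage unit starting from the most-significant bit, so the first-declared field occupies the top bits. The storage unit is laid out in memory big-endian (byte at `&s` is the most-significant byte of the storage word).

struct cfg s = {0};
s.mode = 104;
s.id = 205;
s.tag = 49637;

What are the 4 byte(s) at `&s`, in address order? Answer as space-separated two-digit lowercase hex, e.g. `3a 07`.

[25+:7] mode=104 & 0x7f = 0x68; word=0xd0000000
[17+:8] id=205 & 0xff = 0xcd; word=0xd19a0000
[0+:17] tag=49637 & 0x1ffff = 0xc1e5; word=0xd19ac1e5
word = 0xd19ac1e5 → big-endian bytes:
  [0]=0xd1  [1]=0x9a  [2]=0xc1  [3]=0xe5

d1 9a c1 e5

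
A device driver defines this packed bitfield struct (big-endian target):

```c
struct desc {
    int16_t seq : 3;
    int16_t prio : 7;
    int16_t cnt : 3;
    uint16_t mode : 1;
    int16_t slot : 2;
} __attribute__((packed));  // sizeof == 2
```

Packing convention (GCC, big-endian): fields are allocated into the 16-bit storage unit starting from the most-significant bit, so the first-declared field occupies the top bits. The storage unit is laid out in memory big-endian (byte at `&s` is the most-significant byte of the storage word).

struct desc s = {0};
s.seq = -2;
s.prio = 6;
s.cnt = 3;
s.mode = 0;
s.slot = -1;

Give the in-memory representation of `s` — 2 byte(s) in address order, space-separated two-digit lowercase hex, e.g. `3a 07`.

seq (3b) val=-2 bits=0x6 at bit 13: 0xc000
prio (7b) val=6 bits=0x6 at bit 6: 0xc180
cnt (3b) val=3 bits=0x3 at bit 3: 0xc198
mode (1b) val=0 bits=0x0 at bit 2: 0xc198
slot (2b) val=-1 bits=0x3 at bit 0: 0xc19b
word = 0xc19b → big-endian bytes:
  [0]=0xc1  [1]=0x9b

c1 9b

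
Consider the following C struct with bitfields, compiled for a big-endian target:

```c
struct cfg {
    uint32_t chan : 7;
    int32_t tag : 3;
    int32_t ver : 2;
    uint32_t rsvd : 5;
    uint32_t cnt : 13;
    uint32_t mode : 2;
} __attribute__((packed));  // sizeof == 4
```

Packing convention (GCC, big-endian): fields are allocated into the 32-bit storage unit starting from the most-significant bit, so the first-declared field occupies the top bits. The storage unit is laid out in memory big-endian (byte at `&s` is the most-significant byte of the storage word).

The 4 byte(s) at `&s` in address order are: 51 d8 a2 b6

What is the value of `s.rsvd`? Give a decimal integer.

[0]=0x51 [1]=0xd8 [2]=0xa2 [3]=0xb6 (big-endian) → word 0x51d8a2b6
chan [25+:7] = (word>>25) & 0x7f = 40
tag [22+:3] = (word>>22) & 0x7 = 7
ver [20+:2] = (word>>20) & 0x3 = 1
rsvd [15+:5] = (word>>15) & 0x1f = 17  ←
cnt [2+:13] = (word>>2) & 0x1fff = 2221
mode [0+:2] = (word>>0) & 0x3 = 2

17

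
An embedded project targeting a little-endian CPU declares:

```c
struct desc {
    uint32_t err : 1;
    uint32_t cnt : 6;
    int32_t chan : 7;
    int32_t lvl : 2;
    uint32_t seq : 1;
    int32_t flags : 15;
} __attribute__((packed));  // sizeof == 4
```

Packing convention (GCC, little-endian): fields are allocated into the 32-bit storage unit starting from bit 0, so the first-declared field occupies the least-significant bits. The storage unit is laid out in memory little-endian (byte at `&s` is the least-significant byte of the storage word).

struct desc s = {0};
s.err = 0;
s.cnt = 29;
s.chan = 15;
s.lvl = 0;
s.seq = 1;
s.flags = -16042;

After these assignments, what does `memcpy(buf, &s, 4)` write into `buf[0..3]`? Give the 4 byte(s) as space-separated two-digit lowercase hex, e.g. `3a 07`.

err (1b) val=0 bits=0x0 at bit 0: 0x00000000
cnt (6b) val=29 bits=0x1d at bit 1: 0x0000003a
chan (7b) val=15 bits=0xf at bit 7: 0x000007ba
lvl (2b) val=0 bits=0x0 at bit 14: 0x000007ba
seq (1b) val=1 bits=0x1 at bit 16: 0x000107ba
flags (15b) val=-16042 bits=0x4156 at bit 17: 0x82ad07ba
word = 0x82ad07ba → little-endian bytes:
  [0]=0xba  [1]=0x07  [2]=0xad  [3]=0x82

ba 07 ad 82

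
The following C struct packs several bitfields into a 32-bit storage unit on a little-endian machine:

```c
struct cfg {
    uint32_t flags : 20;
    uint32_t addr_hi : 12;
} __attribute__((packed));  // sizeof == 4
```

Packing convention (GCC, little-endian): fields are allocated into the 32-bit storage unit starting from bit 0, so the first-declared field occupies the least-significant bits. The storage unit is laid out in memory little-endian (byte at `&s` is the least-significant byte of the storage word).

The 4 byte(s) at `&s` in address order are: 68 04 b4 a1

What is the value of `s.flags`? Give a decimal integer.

[0]=0x68 [1]=0x04 [2]=0xb4 [3]=0xa1 (little-endian) → word 0xa1b40468
flags [0+:20] = (word>>0) & 0xfffff = 263272  ←
addr_hi [20+:12] = (word>>20) & 0xfff = 2587

263272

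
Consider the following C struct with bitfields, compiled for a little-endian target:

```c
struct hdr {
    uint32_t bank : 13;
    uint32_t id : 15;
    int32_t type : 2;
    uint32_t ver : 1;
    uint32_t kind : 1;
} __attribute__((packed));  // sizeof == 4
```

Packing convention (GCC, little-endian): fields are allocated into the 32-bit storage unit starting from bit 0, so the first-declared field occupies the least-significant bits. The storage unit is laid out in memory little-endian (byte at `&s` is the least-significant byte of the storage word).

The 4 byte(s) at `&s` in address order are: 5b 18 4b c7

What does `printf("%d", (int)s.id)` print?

[0]=0x5b [1]=0x18 [2]=0x4b [3]=0xc7 (little-endian) → word 0xc74b185b
bank:13 @ bit 0 → (0xc74b185b>>0)&0x1fff = 0x185b
id:15 @ bit 13 → (0xc74b185b>>13)&0x7fff = 0x3a58  ←
type:2 @ bit 28 → (0xc74b185b>>28)&0x3 = 0x0
ver:1 @ bit 30 → (0xc74b185b>>30)&0x1 = 0x1
kind:1 @ bit 31 → (0xc74b185b>>31)&0x1 = 0x1

14936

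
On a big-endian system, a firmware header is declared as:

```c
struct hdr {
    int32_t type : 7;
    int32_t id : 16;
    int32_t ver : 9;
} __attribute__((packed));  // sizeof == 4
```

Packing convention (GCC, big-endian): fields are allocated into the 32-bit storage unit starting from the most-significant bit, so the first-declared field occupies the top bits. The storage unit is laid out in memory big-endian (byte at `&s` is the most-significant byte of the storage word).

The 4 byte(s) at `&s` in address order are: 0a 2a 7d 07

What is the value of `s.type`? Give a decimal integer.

[0]=0x0a [1]=0x2a [2]=0x7d [3]=0x07 (big-endian) → word 0x0a2a7d07
type:7 @ bit 25 → (0x0a2a7d07>>25)&0x7f = 0x5  ←
id:16 @ bit 9 → (0x0a2a7d07>>9)&0xffff = 0x153e
ver:9 @ bit 0 → (0x0a2a7d07>>0)&0x1ff = 0x107
type signed 7b, MSB=0: value = 5

5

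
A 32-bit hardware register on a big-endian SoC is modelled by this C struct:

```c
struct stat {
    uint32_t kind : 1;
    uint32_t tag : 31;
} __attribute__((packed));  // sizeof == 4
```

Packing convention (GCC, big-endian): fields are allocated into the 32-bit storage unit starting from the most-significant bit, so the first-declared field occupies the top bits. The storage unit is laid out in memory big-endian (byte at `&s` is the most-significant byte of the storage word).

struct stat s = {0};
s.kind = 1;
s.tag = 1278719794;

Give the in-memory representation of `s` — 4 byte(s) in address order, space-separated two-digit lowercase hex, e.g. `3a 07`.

kind:1 = 1 → 0x1 << 31 → word 0x80000000
tag:31 = 1278719794 → 0x4c37b732 << 0 → word 0xcc37b732
word = 0xcc37b732 → big-endian bytes:
  [0]=0xcc  [1]=0x37  [2]=0xb7  [3]=0x32

cc 37 b7 32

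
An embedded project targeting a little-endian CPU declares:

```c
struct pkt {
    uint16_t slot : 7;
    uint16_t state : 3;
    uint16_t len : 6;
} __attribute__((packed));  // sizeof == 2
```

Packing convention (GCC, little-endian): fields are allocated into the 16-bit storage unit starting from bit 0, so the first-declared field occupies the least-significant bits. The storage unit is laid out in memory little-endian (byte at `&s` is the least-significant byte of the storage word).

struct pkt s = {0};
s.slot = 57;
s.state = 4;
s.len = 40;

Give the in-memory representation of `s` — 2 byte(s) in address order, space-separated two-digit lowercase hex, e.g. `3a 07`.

39 a2

slot (7b) val=57 bits=0x39 at bit 0: 0x0039
state (3b) val=4 bits=0x4 at bit 7: 0x0239
len (6b) val=40 bits=0x28 at bit 10: 0xa239
word = 0xa239 → little-endian bytes:
  [0]=0x39  [1]=0xa2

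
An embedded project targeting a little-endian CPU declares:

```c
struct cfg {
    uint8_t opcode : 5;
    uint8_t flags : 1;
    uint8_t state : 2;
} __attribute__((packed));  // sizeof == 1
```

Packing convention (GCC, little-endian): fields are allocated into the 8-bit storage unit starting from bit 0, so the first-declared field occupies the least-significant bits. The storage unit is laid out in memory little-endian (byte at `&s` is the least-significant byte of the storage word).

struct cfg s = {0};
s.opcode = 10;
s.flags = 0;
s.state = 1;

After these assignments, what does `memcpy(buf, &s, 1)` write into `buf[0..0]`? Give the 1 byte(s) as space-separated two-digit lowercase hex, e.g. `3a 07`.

[0+:5] opcode=10 & 0x1f = 0xa; word=0x0a
[5+:1] flags=0 & 0x1 = 0x0; word=0x0a
[6+:2] state=1 & 0x3 = 0x1; word=0x4a
word = 0x4a → little-endian bytes:
  [0]=0x4a

4a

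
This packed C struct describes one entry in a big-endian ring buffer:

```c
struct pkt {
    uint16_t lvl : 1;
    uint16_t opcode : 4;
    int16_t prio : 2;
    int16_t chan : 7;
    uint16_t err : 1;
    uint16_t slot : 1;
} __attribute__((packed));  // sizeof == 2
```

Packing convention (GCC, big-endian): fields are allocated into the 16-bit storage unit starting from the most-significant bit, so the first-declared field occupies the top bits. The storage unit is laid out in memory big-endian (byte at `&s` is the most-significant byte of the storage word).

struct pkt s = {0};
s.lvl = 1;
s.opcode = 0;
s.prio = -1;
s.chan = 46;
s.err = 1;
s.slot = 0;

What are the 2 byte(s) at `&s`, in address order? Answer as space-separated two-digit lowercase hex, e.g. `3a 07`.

lvl:1 = 1 → 0x1 << 15 → word 0x8000
opcode:4 = 0 → 0x0 << 11 → word 0x8000
prio:2 = -1 → 0x3 << 9 → word 0x8600
chan:7 = 46 → 0x2e << 2 → word 0x86b8
err:1 = 1 → 0x1 << 1 → word 0x86ba
slot:1 = 0 → 0x0 << 0 → word 0x86ba
word = 0x86ba → big-endian bytes:
  [0]=0x86  [1]=0xba

86 ba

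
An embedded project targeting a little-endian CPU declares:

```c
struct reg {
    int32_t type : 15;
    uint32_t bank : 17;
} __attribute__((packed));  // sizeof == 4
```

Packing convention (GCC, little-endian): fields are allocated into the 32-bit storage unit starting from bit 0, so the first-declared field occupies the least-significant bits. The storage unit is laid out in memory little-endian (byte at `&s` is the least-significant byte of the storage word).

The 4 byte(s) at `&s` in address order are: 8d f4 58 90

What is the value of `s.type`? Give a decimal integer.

[0]=0x8d [1]=0xf4 [2]=0x58 [3]=0x90 (little-endian) → word 0x9058f48d
type:15 @ bit 0 → (0x9058f48d>>0)&0x7fff = 0x748d  ←
bank:17 @ bit 15 → (0x9058f48d>>15)&0x1ffff = 0x120b1
type signed 15b, MSB=1: 29837 - 32768 = -2931

-2931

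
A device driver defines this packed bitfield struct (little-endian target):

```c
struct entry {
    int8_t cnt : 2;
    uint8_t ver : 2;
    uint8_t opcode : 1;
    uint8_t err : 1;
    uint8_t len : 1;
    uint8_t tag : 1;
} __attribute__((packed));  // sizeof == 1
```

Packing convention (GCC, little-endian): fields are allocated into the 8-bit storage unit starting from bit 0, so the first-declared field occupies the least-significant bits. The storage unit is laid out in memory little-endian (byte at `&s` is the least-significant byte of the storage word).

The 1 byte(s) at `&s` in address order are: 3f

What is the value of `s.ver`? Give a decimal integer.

3

[0]=0x3f (little-endian) → word 0x3f
cnt:2 @ bit 0 → (0x3f>>0)&0x3 = 0x3
ver:2 @ bit 2 → (0x3f>>2)&0x3 = 0x3  ←
opcode:1 @ bit 4 → (0x3f>>4)&0x1 = 0x1
err:1 @ bit 5 → (0x3f>>5)&0x1 = 0x1
len:1 @ bit 6 → (0x3f>>6)&0x1 = 0x0
tag:1 @ bit 7 → (0x3f>>7)&0x1 = 0x0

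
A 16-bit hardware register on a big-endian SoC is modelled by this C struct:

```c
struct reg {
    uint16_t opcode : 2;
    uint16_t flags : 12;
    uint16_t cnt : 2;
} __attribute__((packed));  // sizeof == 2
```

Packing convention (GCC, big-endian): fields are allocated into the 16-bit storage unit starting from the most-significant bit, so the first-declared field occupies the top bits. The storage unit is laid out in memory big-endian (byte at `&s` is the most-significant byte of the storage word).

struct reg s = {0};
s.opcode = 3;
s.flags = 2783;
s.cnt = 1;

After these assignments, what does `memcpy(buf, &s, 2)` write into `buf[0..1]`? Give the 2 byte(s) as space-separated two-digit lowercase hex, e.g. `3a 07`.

[14+:2] opcode=3 & 0x3 = 0x3; word=0xc000
[2+:12] flags=2783 & 0xfff = 0xadf; word=0xeb7c
[0+:2] cnt=1 & 0x3 = 0x1; word=0xeb7d
word = 0xeb7d → big-endian bytes:
  [0]=0xeb  [1]=0x7d

eb 7d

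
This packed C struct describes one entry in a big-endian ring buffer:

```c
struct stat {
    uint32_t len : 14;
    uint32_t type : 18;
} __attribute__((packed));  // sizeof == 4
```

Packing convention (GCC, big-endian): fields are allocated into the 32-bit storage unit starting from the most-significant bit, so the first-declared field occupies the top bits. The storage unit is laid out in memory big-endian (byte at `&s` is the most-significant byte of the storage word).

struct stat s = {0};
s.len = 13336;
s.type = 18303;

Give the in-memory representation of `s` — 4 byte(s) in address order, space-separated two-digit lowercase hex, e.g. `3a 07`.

len (14b) val=13336 bits=0x3418 at bit 18: 0xd0600000
type (18b) val=18303 bits=0x477f at bit 0: 0xd060477f
word = 0xd060477f → big-endian bytes:
  [0]=0xd0  [1]=0x60  [2]=0x47  [3]=0x7f

d0 60 47 7f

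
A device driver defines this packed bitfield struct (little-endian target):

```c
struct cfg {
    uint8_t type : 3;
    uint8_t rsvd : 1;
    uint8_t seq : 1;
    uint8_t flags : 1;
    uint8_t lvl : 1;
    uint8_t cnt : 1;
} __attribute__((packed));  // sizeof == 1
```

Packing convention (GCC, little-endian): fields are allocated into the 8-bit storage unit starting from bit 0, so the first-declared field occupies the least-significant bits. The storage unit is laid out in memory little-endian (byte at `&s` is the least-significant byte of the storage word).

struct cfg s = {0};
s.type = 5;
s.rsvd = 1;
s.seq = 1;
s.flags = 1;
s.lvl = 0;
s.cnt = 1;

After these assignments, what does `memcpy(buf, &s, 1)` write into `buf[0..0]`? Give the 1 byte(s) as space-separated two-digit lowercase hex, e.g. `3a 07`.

type (3b) val=5 bits=0x5 at bit 0: 0x05
rsvd (1b) val=1 bits=0x1 at bit 3: 0x0d
seq (1b) val=1 bits=0x1 at bit 4: 0x1d
flags (1b) val=1 bits=0x1 at bit 5: 0x3d
lvl (1b) val=0 bits=0x0 at bit 6: 0x3d
cnt (1b) val=1 bits=0x1 at bit 7: 0xbd
word = 0xbd → little-endian bytes:
  [0]=0xbd

bd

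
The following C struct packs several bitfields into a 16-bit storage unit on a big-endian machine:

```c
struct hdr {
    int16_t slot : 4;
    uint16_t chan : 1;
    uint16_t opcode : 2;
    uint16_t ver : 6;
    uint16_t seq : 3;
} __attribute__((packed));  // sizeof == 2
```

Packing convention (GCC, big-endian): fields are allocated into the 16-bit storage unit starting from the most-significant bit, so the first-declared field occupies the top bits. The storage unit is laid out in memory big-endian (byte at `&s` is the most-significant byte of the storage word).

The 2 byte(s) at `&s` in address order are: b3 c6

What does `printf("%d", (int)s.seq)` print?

[0]=0xb3 [1]=0xc6 (big-endian) → word 0xb3c6
slot [12+:4] = (word>>12) & 0xf = 11
chan [11+:1] = (word>>11) & 0x1 = 0
opcode [9+:2] = (word>>9) & 0x3 = 1
ver [3+:6] = (word>>3) & 0x3f = 56
seq [0+:3] = (word>>0) & 0x7 = 6  ←

6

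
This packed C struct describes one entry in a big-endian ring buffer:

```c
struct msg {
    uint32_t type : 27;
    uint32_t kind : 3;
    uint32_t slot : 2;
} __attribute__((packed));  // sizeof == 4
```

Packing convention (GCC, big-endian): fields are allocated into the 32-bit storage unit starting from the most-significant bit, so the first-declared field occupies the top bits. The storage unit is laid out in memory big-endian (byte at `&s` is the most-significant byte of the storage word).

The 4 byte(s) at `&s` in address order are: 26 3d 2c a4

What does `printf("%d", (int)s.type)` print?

20048229

[0]=0x26 [1]=0x3d [2]=0x2c [3]=0xa4 (big-endian) → word 0x263d2ca4
type [5+:27] = (word>>5) & 0x7ffffff = 20048229  ←
kind [2+:3] = (word>>2) & 0x7 = 1
slot [0+:2] = (word>>0) & 0x3 = 0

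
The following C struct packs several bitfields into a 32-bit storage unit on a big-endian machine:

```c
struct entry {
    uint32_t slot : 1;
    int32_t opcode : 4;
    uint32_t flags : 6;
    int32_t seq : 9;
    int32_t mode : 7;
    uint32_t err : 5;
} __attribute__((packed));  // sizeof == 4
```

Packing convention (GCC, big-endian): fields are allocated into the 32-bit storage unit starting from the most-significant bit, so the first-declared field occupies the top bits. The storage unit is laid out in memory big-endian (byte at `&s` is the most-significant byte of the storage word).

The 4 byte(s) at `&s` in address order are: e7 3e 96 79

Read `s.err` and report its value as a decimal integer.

[0]=0xe7 [1]=0x3e [2]=0x96 [3]=0x79 (big-endian) → word 0xe73e9679
slot [31+:1] = (word>>31) & 0x1 = 1
opcode [27+:4] = (word>>27) & 0xf = 12
flags [21+:6] = (word>>21) & 0x3f = 57
seq [12+:9] = (word>>12) & 0x1ff = 489
mode [5+:7] = (word>>5) & 0x7f = 51
err [0+:5] = (word>>0) & 0x1f = 25  ←

25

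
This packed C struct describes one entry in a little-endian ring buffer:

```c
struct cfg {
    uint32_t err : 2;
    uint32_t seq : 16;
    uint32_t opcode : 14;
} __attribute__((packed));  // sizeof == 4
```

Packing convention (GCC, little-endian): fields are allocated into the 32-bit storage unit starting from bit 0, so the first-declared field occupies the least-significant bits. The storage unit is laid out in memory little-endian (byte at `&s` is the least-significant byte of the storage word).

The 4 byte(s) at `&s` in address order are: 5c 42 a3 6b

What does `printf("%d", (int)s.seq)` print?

[0]=0x5c [1]=0x42 [2]=0xa3 [3]=0x6b (little-endian) → word 0x6ba3425c
err [0+:2] = (word>>0) & 0x3 = 0
seq [2+:16] = (word>>2) & 0xffff = 53399  ←
opcode [18+:14] = (word>>18) & 0x3fff = 6888

53399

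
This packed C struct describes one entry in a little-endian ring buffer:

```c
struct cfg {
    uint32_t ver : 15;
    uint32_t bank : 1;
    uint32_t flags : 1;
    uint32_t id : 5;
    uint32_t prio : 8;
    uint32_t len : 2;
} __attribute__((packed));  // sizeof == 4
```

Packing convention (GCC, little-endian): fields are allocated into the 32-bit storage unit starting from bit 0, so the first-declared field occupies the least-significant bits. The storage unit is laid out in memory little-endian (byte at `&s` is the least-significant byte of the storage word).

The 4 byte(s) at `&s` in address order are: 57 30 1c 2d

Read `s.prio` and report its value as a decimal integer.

180

[0]=0x57 [1]=0x30 [2]=0x1c [3]=0x2d (little-endian) → word 0x2d1c3057
ver [0+:15] = (word>>0) & 0x7fff = 12375
bank [15+:1] = (word>>15) & 0x1 = 0
flags [16+:1] = (word>>16) & 0x1 = 0
id [17+:5] = (word>>17) & 0x1f = 14
prio [22+:8] = (word>>22) & 0xff = 180  ←
len [30+:2] = (word>>30) & 0x3 = 0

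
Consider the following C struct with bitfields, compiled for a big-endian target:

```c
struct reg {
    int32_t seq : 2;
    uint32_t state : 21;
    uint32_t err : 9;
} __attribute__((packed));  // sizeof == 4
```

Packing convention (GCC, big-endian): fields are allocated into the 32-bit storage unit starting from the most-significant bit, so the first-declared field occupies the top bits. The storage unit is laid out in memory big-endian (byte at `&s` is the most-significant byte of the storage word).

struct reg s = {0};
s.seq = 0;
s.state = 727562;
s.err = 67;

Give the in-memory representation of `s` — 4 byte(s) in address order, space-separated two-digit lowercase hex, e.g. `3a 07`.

[30+:2] seq=0 & 0x3 = 0x0; word=0x00000000
[9+:21] state=727562 & 0x1fffff = 0xb1a0a; word=0x16341400
[0+:9] err=67 & 0x1ff = 0x43; word=0x16341443
word = 0x16341443 → big-endian bytes:
  [0]=0x16  [1]=0x34  [2]=0x14  [3]=0x43

16 34 14 43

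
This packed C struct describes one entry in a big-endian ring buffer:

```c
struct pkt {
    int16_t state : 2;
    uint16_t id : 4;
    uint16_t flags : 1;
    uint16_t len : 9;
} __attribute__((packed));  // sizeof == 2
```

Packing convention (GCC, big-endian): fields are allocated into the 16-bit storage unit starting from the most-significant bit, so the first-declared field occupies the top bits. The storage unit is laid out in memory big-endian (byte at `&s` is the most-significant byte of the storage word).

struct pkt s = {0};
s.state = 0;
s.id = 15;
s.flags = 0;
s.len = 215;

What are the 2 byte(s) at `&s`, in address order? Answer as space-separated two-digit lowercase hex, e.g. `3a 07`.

3c d7

state:2 = 0 → 0x0 << 14 → word 0x0000
id:4 = 15 → 0xf << 10 → word 0x3c00
flags:1 = 0 → 0x0 << 9 → word 0x3c00
len:9 = 215 → 0xd7 << 0 → word 0x3cd7
word = 0x3cd7 → big-endian bytes:
  [0]=0x3c  [1]=0xd7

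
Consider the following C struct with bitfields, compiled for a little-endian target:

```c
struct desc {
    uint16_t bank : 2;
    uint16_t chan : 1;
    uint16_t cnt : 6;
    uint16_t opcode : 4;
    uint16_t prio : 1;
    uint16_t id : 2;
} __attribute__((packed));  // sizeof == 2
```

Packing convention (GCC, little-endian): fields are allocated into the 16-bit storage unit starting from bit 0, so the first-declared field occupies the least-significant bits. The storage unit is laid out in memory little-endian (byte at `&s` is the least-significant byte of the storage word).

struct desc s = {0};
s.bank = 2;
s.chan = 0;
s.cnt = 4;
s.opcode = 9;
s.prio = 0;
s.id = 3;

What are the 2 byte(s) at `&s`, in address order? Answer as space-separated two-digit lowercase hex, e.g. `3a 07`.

22 d2

bank (2b) val=2 bits=0x2 at bit 0: 0x0002
chan (1b) val=0 bits=0x0 at bit 2: 0x0002
cnt (6b) val=4 bits=0x4 at bit 3: 0x0022
opcode (4b) val=9 bits=0x9 at bit 9: 0x1222
prio (1b) val=0 bits=0x0 at bit 13: 0x1222
id (2b) val=3 bits=0x3 at bit 14: 0xd222
word = 0xd222 → little-endian bytes:
  [0]=0x22  [1]=0xd2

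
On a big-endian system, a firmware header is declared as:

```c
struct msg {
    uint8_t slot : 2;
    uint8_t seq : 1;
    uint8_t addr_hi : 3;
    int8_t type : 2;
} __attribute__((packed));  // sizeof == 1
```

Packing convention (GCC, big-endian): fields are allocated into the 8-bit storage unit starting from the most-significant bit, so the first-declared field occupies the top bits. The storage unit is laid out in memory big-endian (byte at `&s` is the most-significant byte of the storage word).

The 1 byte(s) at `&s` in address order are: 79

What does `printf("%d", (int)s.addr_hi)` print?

6

[0]=0x79 (big-endian) → word 0x79
slot [6+:2] = (word>>6) & 0x3 = 1
seq [5+:1] = (word>>5) & 0x1 = 1
addr_hi [2+:3] = (word>>2) & 0x7 = 6  ←
type [0+:2] = (word>>0) & 0x3 = 1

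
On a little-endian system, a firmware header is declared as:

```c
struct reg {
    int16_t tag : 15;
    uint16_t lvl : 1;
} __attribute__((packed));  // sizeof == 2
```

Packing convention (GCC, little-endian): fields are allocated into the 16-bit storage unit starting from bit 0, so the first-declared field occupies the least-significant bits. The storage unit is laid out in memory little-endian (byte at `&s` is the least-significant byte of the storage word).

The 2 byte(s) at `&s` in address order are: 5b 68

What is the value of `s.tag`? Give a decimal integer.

[0]=0x5b [1]=0x68 (little-endian) → word 0x685b
tag:15 @ bit 0 → (0x685b>>0)&0x7fff = 0x685b  ←
lvl:1 @ bit 15 → (0x685b>>15)&0x1 = 0x0
tag signed 15b, MSB=1: 26715 - 32768 = -6053

-6053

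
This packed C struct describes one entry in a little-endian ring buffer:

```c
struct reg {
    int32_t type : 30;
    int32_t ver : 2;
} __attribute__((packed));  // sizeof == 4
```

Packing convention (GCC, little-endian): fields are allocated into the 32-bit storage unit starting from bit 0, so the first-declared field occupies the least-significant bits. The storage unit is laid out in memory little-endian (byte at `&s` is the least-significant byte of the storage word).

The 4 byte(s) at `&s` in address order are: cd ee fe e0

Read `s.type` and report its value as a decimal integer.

[0]=0xcd [1]=0xee [2]=0xfe [3]=0xe0 (little-endian) → word 0xe0feeecd
type [0+:30] = (word>>0) & 0x3fffffff = 553578189  ←
ver [30+:2] = (word>>30) & 0x3 = 3
type signed 30b, MSB=1: 553578189 - 1073741824 = -520163635

-520163635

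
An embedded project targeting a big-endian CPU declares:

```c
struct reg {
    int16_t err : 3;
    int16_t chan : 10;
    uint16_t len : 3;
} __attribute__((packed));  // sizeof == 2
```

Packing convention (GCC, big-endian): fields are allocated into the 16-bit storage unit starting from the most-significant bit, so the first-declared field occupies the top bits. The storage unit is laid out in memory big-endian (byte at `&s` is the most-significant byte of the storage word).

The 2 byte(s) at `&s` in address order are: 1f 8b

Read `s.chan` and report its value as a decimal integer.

-15

[0]=0x1f [1]=0x8b (big-endian) → word 0x1f8b
err [13+:3] = (word>>13) & 0x7 = 0
chan [3+:10] = (word>>3) & 0x3ff = 1009  ←
len [0+:3] = (word>>0) & 0x7 = 3
chan signed 10b, MSB=1: 1009 - 1024 = -15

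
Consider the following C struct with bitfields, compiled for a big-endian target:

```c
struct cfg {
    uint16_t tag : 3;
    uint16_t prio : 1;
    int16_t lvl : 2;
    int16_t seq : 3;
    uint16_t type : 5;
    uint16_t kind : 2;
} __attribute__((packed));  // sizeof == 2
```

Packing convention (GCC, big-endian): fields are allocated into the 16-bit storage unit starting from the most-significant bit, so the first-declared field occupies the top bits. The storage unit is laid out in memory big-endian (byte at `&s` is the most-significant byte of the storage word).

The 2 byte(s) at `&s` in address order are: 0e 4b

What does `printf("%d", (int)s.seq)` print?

-4

[0]=0x0e [1]=0x4b (big-endian) → word 0x0e4b
tag [13+:3] = (word>>13) & 0x7 = 0
prio [12+:1] = (word>>12) & 0x1 = 0
lvl [10+:2] = (word>>10) & 0x3 = 3
seq [7+:3] = (word>>7) & 0x7 = 4  ←
type [2+:5] = (word>>2) & 0x1f = 18
kind [0+:2] = (word>>0) & 0x3 = 3
seq signed 3b, MSB=1: 4 - 8 = -4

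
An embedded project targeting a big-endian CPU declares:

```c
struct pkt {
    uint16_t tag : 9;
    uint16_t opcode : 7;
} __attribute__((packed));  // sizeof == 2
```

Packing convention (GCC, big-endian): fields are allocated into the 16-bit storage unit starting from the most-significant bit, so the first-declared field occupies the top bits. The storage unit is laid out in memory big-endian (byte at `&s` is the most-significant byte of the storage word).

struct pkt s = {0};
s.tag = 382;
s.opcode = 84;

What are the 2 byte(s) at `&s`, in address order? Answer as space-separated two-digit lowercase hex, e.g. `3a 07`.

tag (9b) val=382 bits=0x17e at bit 7: 0xbf00
opcode (7b) val=84 bits=0x54 at bit 0: 0xbf54
word = 0xbf54 → big-endian bytes:
  [0]=0xbf  [1]=0x54

bf 54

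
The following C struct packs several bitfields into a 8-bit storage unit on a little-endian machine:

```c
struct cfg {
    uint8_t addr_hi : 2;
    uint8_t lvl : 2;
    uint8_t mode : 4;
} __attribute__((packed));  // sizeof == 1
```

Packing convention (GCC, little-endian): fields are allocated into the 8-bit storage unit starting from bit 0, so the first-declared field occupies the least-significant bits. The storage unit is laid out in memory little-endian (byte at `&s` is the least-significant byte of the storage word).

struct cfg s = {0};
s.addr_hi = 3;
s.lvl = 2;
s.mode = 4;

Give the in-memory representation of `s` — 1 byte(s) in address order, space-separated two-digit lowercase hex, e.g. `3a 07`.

addr_hi:2 = 3 → 0x3 << 0 → word 0x03
lvl:2 = 2 → 0x2 << 2 → word 0x0b
mode:4 = 4 → 0x4 << 4 → word 0x4b
word = 0x4b → little-endian bytes:
  [0]=0x4b

4b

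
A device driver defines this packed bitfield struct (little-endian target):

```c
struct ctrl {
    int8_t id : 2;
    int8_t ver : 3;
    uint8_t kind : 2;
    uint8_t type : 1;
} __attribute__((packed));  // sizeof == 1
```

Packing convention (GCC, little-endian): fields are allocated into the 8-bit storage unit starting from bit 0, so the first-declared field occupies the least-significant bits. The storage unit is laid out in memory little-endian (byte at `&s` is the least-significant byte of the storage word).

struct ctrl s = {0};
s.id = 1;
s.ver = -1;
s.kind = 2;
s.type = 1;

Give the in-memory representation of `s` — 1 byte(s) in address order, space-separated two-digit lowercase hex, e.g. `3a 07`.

[0+:2] id=1 & 0x3 = 0x1; word=0x01
[2+:3] ver=-1 & 0x7 = 0x7; word=0x1d
[5+:2] kind=2 & 0x3 = 0x2; word=0x5d
[7+:1] type=1 & 0x1 = 0x1; word=0xdd
word = 0xdd → little-endian bytes:
  [0]=0xdd

dd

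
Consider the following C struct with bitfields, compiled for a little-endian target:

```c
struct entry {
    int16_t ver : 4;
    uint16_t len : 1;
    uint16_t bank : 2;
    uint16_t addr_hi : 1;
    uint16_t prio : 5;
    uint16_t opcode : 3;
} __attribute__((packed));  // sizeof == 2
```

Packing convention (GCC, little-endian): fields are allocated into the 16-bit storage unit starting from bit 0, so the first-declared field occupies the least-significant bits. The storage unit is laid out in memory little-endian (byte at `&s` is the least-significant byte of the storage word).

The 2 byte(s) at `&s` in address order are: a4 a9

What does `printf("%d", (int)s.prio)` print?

[0]=0xa4 [1]=0xa9 (little-endian) → word 0xa9a4
ver:4 @ bit 0 → (0xa9a4>>0)&0xf = 0x4
len:1 @ bit 4 → (0xa9a4>>4)&0x1 = 0x0
bank:2 @ bit 5 → (0xa9a4>>5)&0x3 = 0x1
addr_hi:1 @ bit 7 → (0xa9a4>>7)&0x1 = 0x1
prio:5 @ bit 8 → (0xa9a4>>8)&0x1f = 0x9  ←
opcode:3 @ bit 13 → (0xa9a4>>13)&0x7 = 0x5

9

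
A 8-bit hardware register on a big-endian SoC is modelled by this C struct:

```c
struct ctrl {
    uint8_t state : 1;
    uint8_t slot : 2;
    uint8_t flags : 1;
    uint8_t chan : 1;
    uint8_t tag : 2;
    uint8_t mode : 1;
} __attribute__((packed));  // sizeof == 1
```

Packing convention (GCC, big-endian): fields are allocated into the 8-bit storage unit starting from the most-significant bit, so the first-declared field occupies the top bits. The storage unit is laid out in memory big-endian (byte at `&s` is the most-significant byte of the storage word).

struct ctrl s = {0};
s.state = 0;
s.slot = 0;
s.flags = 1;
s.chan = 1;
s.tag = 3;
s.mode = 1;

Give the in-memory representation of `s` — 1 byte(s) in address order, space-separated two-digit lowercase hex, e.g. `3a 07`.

state (1b) val=0 bits=0x0 at bit 7: 0x00
slot (2b) val=0 bits=0x0 at bit 5: 0x00
flags (1b) val=1 bits=0x1 at bit 4: 0x10
chan (1b) val=1 bits=0x1 at bit 3: 0x18
tag (2b) val=3 bits=0x3 at bit 1: 0x1e
mode (1b) val=1 bits=0x1 at bit 0: 0x1f
word = 0x1f → big-endian bytes:
  [0]=0x1f

1f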